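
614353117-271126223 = 343226894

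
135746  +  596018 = 731764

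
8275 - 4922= 3353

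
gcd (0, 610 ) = 610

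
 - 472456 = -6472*73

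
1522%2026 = 1522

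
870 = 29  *30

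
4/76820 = 1/19205=0.00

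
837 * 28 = 23436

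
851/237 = 3  +  140/237 = 3.59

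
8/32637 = 8/32637 = 0.00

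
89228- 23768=65460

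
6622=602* 11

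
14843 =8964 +5879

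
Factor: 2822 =2^1*17^1*83^1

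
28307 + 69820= 98127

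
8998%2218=126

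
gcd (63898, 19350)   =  86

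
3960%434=54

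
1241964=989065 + 252899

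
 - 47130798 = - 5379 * 8762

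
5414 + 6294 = 11708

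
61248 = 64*957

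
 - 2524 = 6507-9031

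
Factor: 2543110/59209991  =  2^1 * 5^1*23^1*6257^ ( - 1 )*9463^( - 1)*11057^1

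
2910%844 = 378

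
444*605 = 268620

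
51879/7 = 51879/7= 7411.29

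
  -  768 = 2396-3164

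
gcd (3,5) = 1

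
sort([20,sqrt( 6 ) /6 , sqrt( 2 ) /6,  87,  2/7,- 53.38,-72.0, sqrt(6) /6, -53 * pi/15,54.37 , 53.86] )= [ - 72.0, - 53.38,  -  53*pi/15, sqrt( 2) /6,2/7,sqrt( 6) /6,sqrt(6 )/6, 20, 53.86, 54.37,87 ] 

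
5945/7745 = 1189/1549  =  0.77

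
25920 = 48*540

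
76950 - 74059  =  2891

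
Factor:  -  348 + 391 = 43 = 43^1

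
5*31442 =157210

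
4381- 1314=3067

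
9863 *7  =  69041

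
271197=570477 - 299280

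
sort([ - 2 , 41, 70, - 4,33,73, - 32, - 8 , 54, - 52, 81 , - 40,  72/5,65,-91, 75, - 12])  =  [ - 91, - 52, - 40, - 32, - 12, - 8, - 4, - 2 , 72/5, 33,  41, 54, 65, 70,73,75, 81]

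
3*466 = 1398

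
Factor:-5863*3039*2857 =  - 3^1*11^1*13^1*41^1*1013^1*2857^1 = - 50905046049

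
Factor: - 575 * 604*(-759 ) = 263600700 = 2^2* 3^1*5^2*11^1*23^2*151^1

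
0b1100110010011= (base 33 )60D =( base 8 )14623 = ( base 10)6547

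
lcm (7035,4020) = 28140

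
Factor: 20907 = 3^2*23^1*101^1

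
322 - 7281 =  - 6959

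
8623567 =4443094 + 4180473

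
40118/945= 40118/945  =  42.45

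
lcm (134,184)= 12328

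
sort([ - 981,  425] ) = [ - 981,425 ] 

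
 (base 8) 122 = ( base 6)214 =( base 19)46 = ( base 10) 82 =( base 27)31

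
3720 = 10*372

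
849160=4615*184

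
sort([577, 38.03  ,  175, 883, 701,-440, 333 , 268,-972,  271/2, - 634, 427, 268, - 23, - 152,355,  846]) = [ - 972, - 634 ,- 440,-152, - 23,38.03, 271/2,175, 268, 268 , 333 , 355, 427,577,701,846,883]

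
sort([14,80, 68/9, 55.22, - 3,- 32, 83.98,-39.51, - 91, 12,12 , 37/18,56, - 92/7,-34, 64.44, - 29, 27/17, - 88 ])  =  [  -  91, - 88, - 39.51,  -  34, - 32, - 29 ,-92/7, - 3,27/17,37/18, 68/9, 12 , 12, 14, 55.22, 56,64.44, 80, 83.98]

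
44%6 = 2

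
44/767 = 44/767= 0.06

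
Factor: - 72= -2^3*3^2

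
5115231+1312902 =6428133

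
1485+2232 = 3717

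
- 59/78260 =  - 59/78260 = - 0.00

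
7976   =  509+7467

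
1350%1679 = 1350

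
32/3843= 32/3843 = 0.01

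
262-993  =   - 731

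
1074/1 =1074 = 1074.00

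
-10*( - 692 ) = 6920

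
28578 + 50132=78710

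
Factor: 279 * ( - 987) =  - 3^3*7^1*31^1*47^1 = - 275373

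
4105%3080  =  1025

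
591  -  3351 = -2760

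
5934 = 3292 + 2642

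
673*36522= 24579306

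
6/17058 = 1/2843 = 0.00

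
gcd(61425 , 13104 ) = 819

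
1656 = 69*24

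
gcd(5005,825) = 55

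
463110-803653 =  - 340543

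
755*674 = 508870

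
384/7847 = 384/7847  =  0.05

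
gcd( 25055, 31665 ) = 5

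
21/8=21/8 = 2.62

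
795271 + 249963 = 1045234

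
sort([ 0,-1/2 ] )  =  [ -1/2, 0 ]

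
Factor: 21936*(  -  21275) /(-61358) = 2^3*3^1*5^2*11^( - 1 )*23^1*37^1*457^1*2789^( - 1) = 233344200/30679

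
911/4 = 227 + 3/4 = 227.75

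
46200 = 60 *770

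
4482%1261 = 699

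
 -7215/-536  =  7215/536 = 13.46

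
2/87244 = 1/43622 = 0.00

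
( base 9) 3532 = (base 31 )2MH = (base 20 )6B1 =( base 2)101000111101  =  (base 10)2621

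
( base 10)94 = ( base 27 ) 3D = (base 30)34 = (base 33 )2s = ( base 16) 5e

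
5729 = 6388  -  659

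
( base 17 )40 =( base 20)38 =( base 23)2M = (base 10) 68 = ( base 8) 104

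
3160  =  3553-393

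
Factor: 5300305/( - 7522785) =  - 1060061/1504557 =- 3^ ( - 2)*167173^(-1 )*1060061^1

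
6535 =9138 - 2603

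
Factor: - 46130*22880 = -1055454400 = - 2^6*5^2*7^1*11^1*13^1*659^1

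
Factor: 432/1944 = 2/9  =  2^1*3^( - 2 )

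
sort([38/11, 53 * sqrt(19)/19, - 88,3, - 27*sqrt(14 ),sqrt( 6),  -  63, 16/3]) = [ - 27 * sqrt( 14), - 88,  -  63, sqrt( 6),3 , 38/11, 16/3, 53*sqrt ( 19 ) /19 ]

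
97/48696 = 97/48696 = 0.00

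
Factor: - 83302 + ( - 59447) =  - 3^3*  17^1 * 311^1=   - 142749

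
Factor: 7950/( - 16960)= - 15/32 = -  2^ ( -5 )*3^1 * 5^1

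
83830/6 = 13971 + 2/3  =  13971.67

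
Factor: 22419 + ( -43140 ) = -3^1 * 6907^1 =-  20721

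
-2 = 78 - 80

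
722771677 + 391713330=1114485007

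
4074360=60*67906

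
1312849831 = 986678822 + 326171009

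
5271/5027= 1 + 244/5027= 1.05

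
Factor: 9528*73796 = 2^5*3^1  *19^1* 397^1*971^1 = 703128288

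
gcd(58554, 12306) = 6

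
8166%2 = 0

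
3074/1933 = 1+1141/1933= 1.59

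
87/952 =87/952 = 0.09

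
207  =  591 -384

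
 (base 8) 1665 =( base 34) rv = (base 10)949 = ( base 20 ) 279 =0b1110110101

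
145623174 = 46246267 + 99376907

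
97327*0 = 0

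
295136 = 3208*92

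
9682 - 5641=4041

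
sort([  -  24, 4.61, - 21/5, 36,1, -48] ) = [ - 48, - 24, - 21/5, 1, 4.61, 36 ]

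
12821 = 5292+7529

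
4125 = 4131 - 6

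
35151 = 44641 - 9490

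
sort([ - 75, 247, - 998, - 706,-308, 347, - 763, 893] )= [ - 998  , - 763, - 706,-308, - 75, 247, 347,893] 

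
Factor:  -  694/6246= - 1/9=-3^( - 2)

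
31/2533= 31/2533= 0.01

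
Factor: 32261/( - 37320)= - 2^( - 3)*3^( - 1 )*5^( - 1)* 311^( - 1)*32261^1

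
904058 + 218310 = 1122368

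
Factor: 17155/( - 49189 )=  - 5^1*7^( - 1)*47^1*73^1 * 7027^( - 1)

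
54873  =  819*67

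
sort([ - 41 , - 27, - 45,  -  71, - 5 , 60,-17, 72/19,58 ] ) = [ - 71 ,-45 , -41, - 27, - 17, - 5,  72/19, 58, 60]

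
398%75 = 23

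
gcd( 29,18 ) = 1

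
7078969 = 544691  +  6534278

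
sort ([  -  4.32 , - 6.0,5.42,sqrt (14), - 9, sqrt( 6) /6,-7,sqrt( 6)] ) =[-9, - 7  , - 6.0, - 4.32, sqrt(6)/6, sqrt( 6 ),sqrt(14 ),5.42] 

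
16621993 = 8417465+8204528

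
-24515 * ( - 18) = 441270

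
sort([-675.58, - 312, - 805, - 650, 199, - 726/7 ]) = [ - 805,-675.58, - 650,- 312, -726/7, 199] 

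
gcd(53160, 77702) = 2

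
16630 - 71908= - 55278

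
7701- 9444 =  - 1743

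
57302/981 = 57302/981= 58.41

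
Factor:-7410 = -2^1*3^1*5^1*13^1*19^1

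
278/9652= 139/4826= 0.03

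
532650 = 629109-96459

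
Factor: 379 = 379^1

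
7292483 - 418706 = 6873777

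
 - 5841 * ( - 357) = 2085237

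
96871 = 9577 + 87294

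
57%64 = 57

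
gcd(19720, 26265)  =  85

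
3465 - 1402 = 2063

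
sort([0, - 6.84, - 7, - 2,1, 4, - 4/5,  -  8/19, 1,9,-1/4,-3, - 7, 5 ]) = [-7,-7, - 6.84, - 3, - 2, - 4/5 , - 8/19, - 1/4,0 , 1, 1,  4,5,9 ] 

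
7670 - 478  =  7192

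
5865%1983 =1899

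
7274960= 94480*77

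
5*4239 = 21195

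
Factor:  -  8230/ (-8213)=2^1*5^1*43^( - 1)*191^( - 1 )*823^1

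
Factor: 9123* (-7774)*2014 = -2^2*3^1*13^2*19^1*23^1*53^1*3041^1 =- 142837314828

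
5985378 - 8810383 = - 2825005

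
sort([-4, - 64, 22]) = [ - 64,- 4 , 22 ]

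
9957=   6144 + 3813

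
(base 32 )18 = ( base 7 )55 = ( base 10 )40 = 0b101000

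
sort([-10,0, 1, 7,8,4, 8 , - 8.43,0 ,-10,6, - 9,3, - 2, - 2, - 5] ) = [ - 10, - 10, - 9,-8.43, - 5, - 2, - 2, 0, 0, 1,3,4,6,7,8,8] 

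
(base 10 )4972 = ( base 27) 6M4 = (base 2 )1001101101100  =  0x136c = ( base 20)c8c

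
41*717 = 29397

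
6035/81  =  6035/81 = 74.51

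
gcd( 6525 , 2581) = 29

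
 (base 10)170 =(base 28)62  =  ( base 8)252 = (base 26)6e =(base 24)72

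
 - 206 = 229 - 435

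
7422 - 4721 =2701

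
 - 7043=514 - 7557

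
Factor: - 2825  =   - 5^2 * 113^1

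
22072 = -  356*( -62 )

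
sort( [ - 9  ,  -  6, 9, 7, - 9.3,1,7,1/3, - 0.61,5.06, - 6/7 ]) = [ - 9.3,-9 , - 6, - 6/7  , -0.61,1/3,  1, 5.06,  7,7,9 ]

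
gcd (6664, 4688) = 8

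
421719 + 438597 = 860316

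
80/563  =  80/563  =  0.14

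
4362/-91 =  - 4362/91 = -  47.93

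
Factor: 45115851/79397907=15038617/26465969 = 11^1*29^1 * 47143^1*26465969^ (- 1)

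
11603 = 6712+4891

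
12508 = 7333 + 5175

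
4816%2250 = 316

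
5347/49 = 109+6/49 =109.12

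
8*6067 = 48536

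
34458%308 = 270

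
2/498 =1/249= 0.00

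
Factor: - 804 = - 2^2*3^1*67^1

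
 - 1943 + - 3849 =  - 5792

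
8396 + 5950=14346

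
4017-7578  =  -3561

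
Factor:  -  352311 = -3^1*117437^1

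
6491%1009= 437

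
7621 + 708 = 8329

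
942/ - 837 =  - 314/279= -1.13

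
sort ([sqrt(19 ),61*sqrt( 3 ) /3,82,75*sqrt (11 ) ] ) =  [sqrt( 19), 61*sqrt ( 3)/3,82,75*sqrt( 11 ) ]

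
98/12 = 8 + 1/6 = 8.17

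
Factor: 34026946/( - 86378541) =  - 2^1*3^(  -  1)*19^(-1) * 1515413^(-1)*17013473^1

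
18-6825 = -6807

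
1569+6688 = 8257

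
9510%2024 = 1414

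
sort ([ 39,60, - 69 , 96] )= [ - 69, 39,60, 96]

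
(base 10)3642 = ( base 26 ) 5a2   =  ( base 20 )922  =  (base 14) 1482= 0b111000111010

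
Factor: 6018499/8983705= 5^( -1)*373^ ( - 1 ) * 4817^( - 1)*6018499^1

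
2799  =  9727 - 6928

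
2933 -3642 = - 709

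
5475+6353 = 11828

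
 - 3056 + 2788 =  - 268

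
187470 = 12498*15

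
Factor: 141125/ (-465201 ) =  - 3^( - 2)*5^3 * 11^( - 1)*37^( - 1 ) * 127^( - 1) * 1129^1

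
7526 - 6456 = 1070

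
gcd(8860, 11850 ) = 10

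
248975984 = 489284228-240308244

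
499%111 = 55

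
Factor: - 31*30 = -2^1*3^1 * 5^1 * 31^1 = -930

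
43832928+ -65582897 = - 21749969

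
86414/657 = 86414/657=   131.53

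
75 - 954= - 879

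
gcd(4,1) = 1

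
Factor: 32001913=1381^1*23173^1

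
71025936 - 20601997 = 50423939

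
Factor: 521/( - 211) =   -  211^(-1)*521^1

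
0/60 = 0 =0.00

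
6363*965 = 6140295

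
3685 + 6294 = 9979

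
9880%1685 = 1455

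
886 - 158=728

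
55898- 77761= -21863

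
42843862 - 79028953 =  - 36185091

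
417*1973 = 822741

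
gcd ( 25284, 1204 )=1204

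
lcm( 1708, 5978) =11956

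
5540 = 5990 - 450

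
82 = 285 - 203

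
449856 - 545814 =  - 95958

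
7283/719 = 7283/719 = 10.13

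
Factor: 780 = 2^2 * 3^1*5^1*13^1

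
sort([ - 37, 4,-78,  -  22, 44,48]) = [-78, - 37,-22, 4,44,48 ]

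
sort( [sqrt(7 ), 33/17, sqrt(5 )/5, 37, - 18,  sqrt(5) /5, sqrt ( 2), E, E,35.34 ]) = [ - 18, sqrt( 5)/5, sqrt(5) /5,  sqrt(  2 ), 33/17, sqrt( 7),E,E, 35.34,  37 ] 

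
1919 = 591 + 1328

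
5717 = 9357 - 3640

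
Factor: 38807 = 151^1*257^1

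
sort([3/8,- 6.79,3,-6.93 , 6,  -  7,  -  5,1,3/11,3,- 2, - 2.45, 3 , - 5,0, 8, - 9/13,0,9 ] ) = [-7,- 6.93, - 6.79, - 5, - 5,-2.45, - 2, -9/13, 0,0,3/11,3/8, 1,3, 3,3 , 6, 8, 9 ] 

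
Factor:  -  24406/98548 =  - 12203/49274=- 2^( - 1) * 71^( - 1 ) * 347^(-1 ) *12203^1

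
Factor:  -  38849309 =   -  2549^1*15241^1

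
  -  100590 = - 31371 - 69219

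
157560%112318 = 45242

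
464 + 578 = 1042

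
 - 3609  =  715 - 4324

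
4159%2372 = 1787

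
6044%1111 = 489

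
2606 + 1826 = 4432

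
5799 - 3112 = 2687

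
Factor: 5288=2^3*661^1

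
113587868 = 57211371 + 56376497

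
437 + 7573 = 8010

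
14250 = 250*57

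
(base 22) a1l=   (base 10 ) 4883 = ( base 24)8BB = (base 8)11423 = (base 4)1030103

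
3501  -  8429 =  - 4928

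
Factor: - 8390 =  - 2^1 * 5^1 * 839^1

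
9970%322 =310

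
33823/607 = 33823/607 = 55.72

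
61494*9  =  553446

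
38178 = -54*(-707) 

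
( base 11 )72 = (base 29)2L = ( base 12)67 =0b1001111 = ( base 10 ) 79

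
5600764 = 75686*74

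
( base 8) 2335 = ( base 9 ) 1633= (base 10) 1245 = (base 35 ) 10K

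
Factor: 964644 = 2^2*3^1*80387^1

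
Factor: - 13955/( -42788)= 2^ ( - 2)*5^1*19^( - 1)*563^ ( - 1)*2791^1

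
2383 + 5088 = 7471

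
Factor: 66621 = 3^1*53^1*419^1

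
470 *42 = 19740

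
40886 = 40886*1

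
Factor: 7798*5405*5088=2^6*3^1 * 5^1*7^1*  23^1 * 47^1 * 53^1*557^1 =214449990720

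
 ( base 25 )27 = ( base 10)57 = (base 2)111001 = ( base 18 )33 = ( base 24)29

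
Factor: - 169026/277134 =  - 197/323 = - 17^(-1) * 19^( - 1 )*197^1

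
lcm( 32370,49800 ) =647400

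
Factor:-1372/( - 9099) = 2^2*3^(-3)*7^3*337^(-1 ) 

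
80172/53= 1512+ 36/53=1512.68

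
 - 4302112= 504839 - 4806951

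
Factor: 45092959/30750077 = 17^2*199^( - 1) * 337^1*  463^1*154523^( - 1) 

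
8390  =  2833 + 5557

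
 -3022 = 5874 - 8896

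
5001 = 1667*3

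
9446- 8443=1003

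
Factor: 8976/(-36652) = -12/49=-2^2*3^1*7^( - 2 ) 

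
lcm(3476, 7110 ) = 156420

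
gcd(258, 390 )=6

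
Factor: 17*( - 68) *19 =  - 21964 = - 2^2*  17^2*19^1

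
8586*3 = 25758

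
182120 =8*22765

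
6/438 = 1/73= 0.01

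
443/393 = 443/393 = 1.13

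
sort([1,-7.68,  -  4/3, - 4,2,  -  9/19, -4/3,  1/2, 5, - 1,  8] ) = [ - 7.68, - 4 ,- 4/3,-4/3, - 1,-9/19, 1/2,1,2 , 5,8]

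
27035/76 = 355 + 55/76 = 355.72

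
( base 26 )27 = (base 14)43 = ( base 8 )73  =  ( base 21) 2h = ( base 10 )59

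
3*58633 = 175899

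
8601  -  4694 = 3907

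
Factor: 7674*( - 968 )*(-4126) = 30649710432=2^5*3^1*11^2 * 1279^1*2063^1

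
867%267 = 66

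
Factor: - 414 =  - 2^1*3^2*23^1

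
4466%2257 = 2209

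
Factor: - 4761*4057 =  - 19315377 = -3^2* 23^2*4057^1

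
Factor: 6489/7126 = 2^( - 1 )*3^2*103^1*509^( - 1 ) = 927/1018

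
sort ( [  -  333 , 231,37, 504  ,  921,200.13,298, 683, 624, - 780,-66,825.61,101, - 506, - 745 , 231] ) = [ - 780, - 745,-506, - 333,-66  ,  37, 101,200.13 , 231,231,298, 504, 624,683,825.61, 921] 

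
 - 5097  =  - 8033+2936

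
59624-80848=-21224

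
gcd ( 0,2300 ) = 2300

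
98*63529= 6225842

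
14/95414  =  7/47707=0.00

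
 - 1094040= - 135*8104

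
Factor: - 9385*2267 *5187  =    -  3^1 * 5^1 * 7^1 * 13^1 * 19^1 * 1877^1*2267^1 = - 110357548665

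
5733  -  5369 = 364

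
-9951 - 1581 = -11532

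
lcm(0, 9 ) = 0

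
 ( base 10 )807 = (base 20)207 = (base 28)10n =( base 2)1100100111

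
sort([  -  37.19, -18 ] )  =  [ - 37.19,-18]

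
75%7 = 5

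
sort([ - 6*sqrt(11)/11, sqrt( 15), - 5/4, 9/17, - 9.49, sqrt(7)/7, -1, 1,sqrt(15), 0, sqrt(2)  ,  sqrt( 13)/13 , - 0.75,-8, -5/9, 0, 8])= [ - 9.49, - 8, - 6*sqrt( 11)/11,  -  5/4, -1, - 0.75, - 5/9, 0,0 , sqrt(13)/13, sqrt(7 ) /7, 9/17, 1,sqrt(2), sqrt( 15), sqrt(15 ), 8]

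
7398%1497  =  1410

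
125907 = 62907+63000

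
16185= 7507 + 8678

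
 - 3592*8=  - 28736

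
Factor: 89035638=2^1*3^1  *  113^1 * 131321^1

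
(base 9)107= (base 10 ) 88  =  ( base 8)130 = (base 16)58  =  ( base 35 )2I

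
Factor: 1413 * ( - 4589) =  - 3^2 * 13^1 * 157^1 * 353^1 = - 6484257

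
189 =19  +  170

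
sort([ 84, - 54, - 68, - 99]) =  [  -  99, - 68, - 54,84] 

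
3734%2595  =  1139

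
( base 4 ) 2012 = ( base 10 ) 134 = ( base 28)4M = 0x86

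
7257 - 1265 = 5992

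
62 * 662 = 41044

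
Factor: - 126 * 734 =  - 2^2*3^2*7^1*367^1 =- 92484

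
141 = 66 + 75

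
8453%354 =311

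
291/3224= 291/3224 = 0.09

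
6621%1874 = 999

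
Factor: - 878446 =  - 2^1*19^1*23117^1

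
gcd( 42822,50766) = 6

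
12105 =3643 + 8462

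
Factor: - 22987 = - 127^1*181^1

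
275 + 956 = 1231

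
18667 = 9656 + 9011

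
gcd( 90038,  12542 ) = 2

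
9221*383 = 3531643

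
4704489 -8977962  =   - 4273473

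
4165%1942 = 281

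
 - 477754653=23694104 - 501448757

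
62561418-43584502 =18976916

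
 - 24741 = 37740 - 62481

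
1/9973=1/9973 = 0.00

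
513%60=33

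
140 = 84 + 56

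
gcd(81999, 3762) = 9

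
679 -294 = 385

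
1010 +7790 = 8800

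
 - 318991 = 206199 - 525190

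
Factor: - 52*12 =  - 624 = - 2^4*3^1*13^1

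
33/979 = 3/89= 0.03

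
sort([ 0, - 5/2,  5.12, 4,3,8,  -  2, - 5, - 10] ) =[ - 10,-5, - 5/2, - 2,  0,3,4,5.12,8 ]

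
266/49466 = 133/24733 =0.01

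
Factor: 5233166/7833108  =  2616583/3916554 = 2^( - 1)*3^(  -  1 )*29^1*90227^1 * 652759^(-1 ) 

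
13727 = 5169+8558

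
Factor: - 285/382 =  - 2^( - 1)*3^1*5^1*19^1*191^ ( - 1)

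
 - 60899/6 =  - 10150 + 1/6 = - 10149.83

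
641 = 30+611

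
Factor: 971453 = 7^1*107^1 * 1297^1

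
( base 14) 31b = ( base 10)613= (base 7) 1534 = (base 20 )1AD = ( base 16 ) 265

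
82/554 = 41/277 = 0.15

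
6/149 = 6/149 = 0.04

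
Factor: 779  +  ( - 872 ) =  -93 = - 3^1*31^1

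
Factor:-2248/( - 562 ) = 2^2 =4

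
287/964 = 287/964 = 0.30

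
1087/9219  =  1087/9219= 0.12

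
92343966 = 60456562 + 31887404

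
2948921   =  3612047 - 663126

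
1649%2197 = 1649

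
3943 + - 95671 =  -91728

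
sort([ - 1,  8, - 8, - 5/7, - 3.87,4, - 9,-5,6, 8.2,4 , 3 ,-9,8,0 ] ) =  [ - 9, - 9,- 8, - 5, - 3.87, - 1,-5/7,0, 3,4, 4,  6, 8,8, 8.2]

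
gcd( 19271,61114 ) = 1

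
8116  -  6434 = 1682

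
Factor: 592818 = 2^1*3^1 * 29^1 * 3407^1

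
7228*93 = 672204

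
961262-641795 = 319467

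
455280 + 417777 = 873057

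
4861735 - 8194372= - 3332637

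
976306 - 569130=407176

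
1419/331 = 4 + 95/331 = 4.29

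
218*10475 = 2283550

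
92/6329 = 92/6329=0.01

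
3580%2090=1490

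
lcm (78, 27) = 702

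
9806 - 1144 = 8662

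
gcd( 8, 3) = 1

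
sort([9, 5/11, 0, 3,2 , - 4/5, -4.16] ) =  [ - 4.16,-4/5, 0,5/11, 2 , 3 , 9]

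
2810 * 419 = 1177390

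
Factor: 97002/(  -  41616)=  - 317/136 = - 2^(  -  3)*17^(  -  1) * 317^1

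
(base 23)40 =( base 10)92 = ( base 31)2u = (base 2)1011100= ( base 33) 2Q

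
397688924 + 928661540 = 1326350464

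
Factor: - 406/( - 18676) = 1/46 =2^(-1)*23^( - 1)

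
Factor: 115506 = 2^1*3^4 * 23^1*31^1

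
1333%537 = 259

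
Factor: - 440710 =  - 2^1*5^1*44071^1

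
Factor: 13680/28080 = 19/39 = 3^(- 1 )*13^( - 1)*19^1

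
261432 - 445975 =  - 184543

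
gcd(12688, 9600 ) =16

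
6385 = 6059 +326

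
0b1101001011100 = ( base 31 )70l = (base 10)6748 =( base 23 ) ch9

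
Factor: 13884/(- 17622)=-2^1 *3^(-1)*11^(-1) * 13^1 = -26/33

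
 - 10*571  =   - 5710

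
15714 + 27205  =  42919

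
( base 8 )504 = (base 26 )cc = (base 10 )324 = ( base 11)275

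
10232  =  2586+7646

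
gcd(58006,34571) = 1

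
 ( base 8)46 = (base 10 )38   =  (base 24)1e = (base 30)18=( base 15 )28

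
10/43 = 10/43=0.23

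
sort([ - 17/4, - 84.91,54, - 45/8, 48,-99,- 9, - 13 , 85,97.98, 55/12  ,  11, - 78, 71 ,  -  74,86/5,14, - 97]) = [ - 99, - 97 , - 84.91, - 78, - 74, - 13, - 9, - 45/8, - 17/4, 55/12 , 11, 14,86/5, 48, 54, 71,85,97.98] 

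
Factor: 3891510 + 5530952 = 9422462= 2^1*7^1*149^1*4517^1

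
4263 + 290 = 4553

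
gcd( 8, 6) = 2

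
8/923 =8/923=   0.01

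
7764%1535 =89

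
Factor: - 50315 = -5^1*29^1 * 347^1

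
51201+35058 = 86259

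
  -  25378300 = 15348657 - 40726957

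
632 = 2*316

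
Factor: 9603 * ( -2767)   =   - 26571501 = -  3^2 * 11^1*97^1*2767^1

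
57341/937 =61 + 184/937 =61.20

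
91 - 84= 7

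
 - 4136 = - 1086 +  - 3050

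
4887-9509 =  - 4622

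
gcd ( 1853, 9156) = 109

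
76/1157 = 76/1157 = 0.07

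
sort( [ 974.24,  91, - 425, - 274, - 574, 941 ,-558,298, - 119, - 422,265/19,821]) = [ - 574, - 558, - 425, - 422,  -  274, - 119,265/19,91 , 298, 821,941,974.24] 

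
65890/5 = 13178 = 13178.00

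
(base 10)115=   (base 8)163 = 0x73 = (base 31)3m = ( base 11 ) A5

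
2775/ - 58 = -2775/58  =  - 47.84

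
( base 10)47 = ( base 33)1e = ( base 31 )1g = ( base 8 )57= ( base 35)1C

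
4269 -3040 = 1229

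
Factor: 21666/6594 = 7^ ( - 1)*23^1 = 23/7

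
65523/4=16380 + 3/4=16380.75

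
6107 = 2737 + 3370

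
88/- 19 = -5 + 7/19 = - 4.63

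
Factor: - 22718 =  -2^1* 37^1 *307^1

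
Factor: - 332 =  - 2^2*83^1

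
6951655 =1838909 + 5112746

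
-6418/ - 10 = 3209/5 = 641.80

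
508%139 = 91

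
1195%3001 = 1195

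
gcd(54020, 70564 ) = 4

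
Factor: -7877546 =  - 2^1*23^1*171251^1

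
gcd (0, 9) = 9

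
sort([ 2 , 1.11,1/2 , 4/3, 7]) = [1/2 , 1.11,4/3,2,7]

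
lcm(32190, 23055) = 1706070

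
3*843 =2529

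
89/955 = 89/955  =  0.09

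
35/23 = 35/23 = 1.52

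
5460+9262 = 14722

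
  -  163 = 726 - 889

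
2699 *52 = 140348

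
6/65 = 6/65 = 0.09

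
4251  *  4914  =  20889414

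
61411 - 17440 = 43971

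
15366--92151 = 107517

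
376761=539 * 699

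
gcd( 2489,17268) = 1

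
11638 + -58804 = -47166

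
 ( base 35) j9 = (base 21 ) 1b2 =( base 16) 2A2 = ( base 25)11O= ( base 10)674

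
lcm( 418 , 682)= 12958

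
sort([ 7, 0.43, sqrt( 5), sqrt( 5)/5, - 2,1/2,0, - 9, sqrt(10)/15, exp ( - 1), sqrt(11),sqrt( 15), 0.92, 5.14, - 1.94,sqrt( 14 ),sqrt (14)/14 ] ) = [ - 9, - 2, - 1.94,0, sqrt ( 10 )/15, sqrt( 14)/14, exp( - 1), 0.43,sqrt( 5)/5,1/2,0.92, sqrt( 5),sqrt( 11),sqrt( 14), sqrt ( 15 ),5.14,7]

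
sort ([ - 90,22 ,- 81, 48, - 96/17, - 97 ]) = [ - 97, - 90, - 81, - 96/17, 22 , 48]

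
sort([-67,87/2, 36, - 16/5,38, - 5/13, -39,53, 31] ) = [ - 67, - 39,-16/5,-5/13, 31,36 , 38,87/2, 53] 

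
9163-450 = 8713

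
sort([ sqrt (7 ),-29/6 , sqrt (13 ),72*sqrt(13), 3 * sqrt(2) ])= [  -  29/6,sqrt( 7), sqrt(13),3*sqrt(2 ),72 * sqrt(13)] 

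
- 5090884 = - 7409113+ 2318229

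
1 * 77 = 77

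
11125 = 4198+6927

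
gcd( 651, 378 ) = 21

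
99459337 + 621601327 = 721060664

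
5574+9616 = 15190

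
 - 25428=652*( - 39) 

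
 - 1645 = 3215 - 4860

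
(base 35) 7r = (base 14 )156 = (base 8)420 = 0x110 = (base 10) 272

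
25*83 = 2075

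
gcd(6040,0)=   6040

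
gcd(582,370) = 2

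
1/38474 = 1/38474=0.00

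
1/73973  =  1/73973 = 0.00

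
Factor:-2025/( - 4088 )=2^( - 3)*3^4 * 5^2 * 7^( - 1)*73^(  -  1 )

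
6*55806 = 334836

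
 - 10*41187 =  - 411870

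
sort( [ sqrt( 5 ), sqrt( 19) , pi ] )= [ sqrt( 5 ), pi,  sqrt( 19 ) ]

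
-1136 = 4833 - 5969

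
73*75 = 5475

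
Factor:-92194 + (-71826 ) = -164020 = - 2^2 * 5^1* 59^1*139^1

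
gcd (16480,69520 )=80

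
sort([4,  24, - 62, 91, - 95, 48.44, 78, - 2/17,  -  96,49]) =[ - 96, - 95, - 62, - 2/17 , 4,  24,48.44 , 49,78, 91]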